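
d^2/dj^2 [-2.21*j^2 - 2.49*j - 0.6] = -4.42000000000000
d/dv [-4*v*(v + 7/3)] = -8*v - 28/3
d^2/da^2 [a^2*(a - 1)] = 6*a - 2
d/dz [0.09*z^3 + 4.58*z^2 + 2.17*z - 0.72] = 0.27*z^2 + 9.16*z + 2.17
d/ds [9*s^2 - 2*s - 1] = 18*s - 2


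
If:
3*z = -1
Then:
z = -1/3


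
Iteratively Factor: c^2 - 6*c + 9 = (c - 3)*(c - 3)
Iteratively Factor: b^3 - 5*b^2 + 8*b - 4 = (b - 2)*(b^2 - 3*b + 2) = (b - 2)*(b - 1)*(b - 2)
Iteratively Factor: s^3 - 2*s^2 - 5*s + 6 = (s - 3)*(s^2 + s - 2) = (s - 3)*(s - 1)*(s + 2)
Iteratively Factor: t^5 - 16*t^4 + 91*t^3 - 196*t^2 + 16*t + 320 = (t - 5)*(t^4 - 11*t^3 + 36*t^2 - 16*t - 64) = (t - 5)*(t + 1)*(t^3 - 12*t^2 + 48*t - 64) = (t - 5)*(t - 4)*(t + 1)*(t^2 - 8*t + 16) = (t - 5)*(t - 4)^2*(t + 1)*(t - 4)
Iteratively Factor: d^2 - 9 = (d + 3)*(d - 3)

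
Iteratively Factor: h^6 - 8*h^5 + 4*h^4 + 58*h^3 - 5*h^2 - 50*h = (h + 2)*(h^5 - 10*h^4 + 24*h^3 + 10*h^2 - 25*h) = (h - 1)*(h + 2)*(h^4 - 9*h^3 + 15*h^2 + 25*h) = (h - 1)*(h + 1)*(h + 2)*(h^3 - 10*h^2 + 25*h) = h*(h - 1)*(h + 1)*(h + 2)*(h^2 - 10*h + 25) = h*(h - 5)*(h - 1)*(h + 1)*(h + 2)*(h - 5)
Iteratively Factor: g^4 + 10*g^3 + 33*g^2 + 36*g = (g + 3)*(g^3 + 7*g^2 + 12*g) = (g + 3)*(g + 4)*(g^2 + 3*g) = g*(g + 3)*(g + 4)*(g + 3)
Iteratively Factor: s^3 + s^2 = (s + 1)*(s^2) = s*(s + 1)*(s)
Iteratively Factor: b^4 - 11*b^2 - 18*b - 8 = (b - 4)*(b^3 + 4*b^2 + 5*b + 2) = (b - 4)*(b + 1)*(b^2 + 3*b + 2) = (b - 4)*(b + 1)*(b + 2)*(b + 1)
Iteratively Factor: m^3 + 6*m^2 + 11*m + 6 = (m + 1)*(m^2 + 5*m + 6) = (m + 1)*(m + 3)*(m + 2)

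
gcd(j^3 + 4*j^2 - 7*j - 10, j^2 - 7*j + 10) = j - 2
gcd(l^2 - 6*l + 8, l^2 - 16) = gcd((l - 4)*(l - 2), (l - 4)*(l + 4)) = l - 4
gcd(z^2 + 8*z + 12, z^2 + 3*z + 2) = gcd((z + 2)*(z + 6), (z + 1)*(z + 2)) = z + 2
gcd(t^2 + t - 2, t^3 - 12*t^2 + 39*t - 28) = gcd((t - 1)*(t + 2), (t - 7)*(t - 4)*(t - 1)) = t - 1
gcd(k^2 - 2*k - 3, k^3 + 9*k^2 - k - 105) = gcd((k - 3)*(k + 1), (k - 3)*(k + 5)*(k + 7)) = k - 3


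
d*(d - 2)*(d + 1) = d^3 - d^2 - 2*d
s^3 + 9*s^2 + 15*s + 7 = (s + 1)^2*(s + 7)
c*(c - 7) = c^2 - 7*c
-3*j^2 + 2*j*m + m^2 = (-j + m)*(3*j + m)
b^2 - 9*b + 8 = (b - 8)*(b - 1)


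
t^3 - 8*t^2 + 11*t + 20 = (t - 5)*(t - 4)*(t + 1)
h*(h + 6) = h^2 + 6*h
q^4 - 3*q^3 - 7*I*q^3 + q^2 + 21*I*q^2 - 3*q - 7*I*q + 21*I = (q - 3)*(q - 7*I)*(q - I)*(q + I)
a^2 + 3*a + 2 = (a + 1)*(a + 2)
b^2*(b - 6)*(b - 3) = b^4 - 9*b^3 + 18*b^2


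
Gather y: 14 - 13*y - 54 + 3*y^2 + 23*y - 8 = 3*y^2 + 10*y - 48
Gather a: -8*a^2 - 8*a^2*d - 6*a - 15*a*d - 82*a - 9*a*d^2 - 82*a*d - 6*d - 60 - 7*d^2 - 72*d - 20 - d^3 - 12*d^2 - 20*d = a^2*(-8*d - 8) + a*(-9*d^2 - 97*d - 88) - d^3 - 19*d^2 - 98*d - 80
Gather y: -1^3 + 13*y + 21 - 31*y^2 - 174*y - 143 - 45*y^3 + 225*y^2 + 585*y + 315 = -45*y^3 + 194*y^2 + 424*y + 192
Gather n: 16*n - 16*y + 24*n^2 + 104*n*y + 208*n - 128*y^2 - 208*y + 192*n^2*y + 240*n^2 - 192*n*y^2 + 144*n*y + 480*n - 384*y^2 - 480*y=n^2*(192*y + 264) + n*(-192*y^2 + 248*y + 704) - 512*y^2 - 704*y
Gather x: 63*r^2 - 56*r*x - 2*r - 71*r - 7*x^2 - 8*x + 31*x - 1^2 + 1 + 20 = 63*r^2 - 73*r - 7*x^2 + x*(23 - 56*r) + 20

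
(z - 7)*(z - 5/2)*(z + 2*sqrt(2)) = z^3 - 19*z^2/2 + 2*sqrt(2)*z^2 - 19*sqrt(2)*z + 35*z/2 + 35*sqrt(2)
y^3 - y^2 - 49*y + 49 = (y - 7)*(y - 1)*(y + 7)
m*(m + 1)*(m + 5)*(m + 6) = m^4 + 12*m^3 + 41*m^2 + 30*m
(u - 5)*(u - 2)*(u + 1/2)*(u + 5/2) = u^4 - 4*u^3 - 39*u^2/4 + 85*u/4 + 25/2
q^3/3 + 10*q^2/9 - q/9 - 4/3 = (q/3 + 1)*(q - 1)*(q + 4/3)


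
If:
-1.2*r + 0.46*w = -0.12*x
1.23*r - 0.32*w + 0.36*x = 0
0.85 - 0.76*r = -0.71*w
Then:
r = -0.68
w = -1.92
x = 0.60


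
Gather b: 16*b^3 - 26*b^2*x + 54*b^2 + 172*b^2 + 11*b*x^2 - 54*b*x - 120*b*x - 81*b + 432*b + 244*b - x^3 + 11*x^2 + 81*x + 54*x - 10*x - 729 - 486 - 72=16*b^3 + b^2*(226 - 26*x) + b*(11*x^2 - 174*x + 595) - x^3 + 11*x^2 + 125*x - 1287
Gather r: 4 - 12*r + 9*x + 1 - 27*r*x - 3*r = r*(-27*x - 15) + 9*x + 5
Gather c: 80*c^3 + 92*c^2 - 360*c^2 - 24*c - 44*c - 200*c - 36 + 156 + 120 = 80*c^3 - 268*c^2 - 268*c + 240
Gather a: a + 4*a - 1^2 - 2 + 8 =5*a + 5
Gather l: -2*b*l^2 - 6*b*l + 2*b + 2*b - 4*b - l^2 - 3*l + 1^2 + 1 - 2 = l^2*(-2*b - 1) + l*(-6*b - 3)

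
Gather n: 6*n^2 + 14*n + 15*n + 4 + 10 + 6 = 6*n^2 + 29*n + 20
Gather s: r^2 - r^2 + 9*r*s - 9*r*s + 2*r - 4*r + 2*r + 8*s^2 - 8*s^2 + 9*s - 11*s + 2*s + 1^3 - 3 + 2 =0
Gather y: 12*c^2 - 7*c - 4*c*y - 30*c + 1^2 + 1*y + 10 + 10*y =12*c^2 - 37*c + y*(11 - 4*c) + 11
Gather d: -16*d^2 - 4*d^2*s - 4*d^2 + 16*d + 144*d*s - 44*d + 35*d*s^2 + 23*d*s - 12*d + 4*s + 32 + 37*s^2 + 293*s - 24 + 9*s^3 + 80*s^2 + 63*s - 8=d^2*(-4*s - 20) + d*(35*s^2 + 167*s - 40) + 9*s^3 + 117*s^2 + 360*s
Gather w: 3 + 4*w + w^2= w^2 + 4*w + 3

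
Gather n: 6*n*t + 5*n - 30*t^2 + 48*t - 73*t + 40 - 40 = n*(6*t + 5) - 30*t^2 - 25*t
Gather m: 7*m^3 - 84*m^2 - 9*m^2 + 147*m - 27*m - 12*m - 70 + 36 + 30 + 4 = 7*m^3 - 93*m^2 + 108*m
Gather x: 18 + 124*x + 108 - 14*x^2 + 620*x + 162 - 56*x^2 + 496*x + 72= -70*x^2 + 1240*x + 360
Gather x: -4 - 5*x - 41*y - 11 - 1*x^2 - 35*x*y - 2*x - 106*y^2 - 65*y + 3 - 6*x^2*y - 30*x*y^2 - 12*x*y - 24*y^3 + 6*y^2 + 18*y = x^2*(-6*y - 1) + x*(-30*y^2 - 47*y - 7) - 24*y^3 - 100*y^2 - 88*y - 12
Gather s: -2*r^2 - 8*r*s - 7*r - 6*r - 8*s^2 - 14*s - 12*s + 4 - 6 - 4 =-2*r^2 - 13*r - 8*s^2 + s*(-8*r - 26) - 6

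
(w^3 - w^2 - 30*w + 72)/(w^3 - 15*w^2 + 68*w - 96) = (w + 6)/(w - 8)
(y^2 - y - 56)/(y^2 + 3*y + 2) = (y^2 - y - 56)/(y^2 + 3*y + 2)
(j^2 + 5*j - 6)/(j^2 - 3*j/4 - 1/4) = 4*(j + 6)/(4*j + 1)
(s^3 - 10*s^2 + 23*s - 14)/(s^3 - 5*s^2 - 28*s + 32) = (s^2 - 9*s + 14)/(s^2 - 4*s - 32)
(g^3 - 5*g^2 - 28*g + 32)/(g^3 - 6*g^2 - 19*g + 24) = (g + 4)/(g + 3)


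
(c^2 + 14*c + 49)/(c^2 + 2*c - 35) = (c + 7)/(c - 5)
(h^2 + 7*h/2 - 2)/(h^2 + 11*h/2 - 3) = (h + 4)/(h + 6)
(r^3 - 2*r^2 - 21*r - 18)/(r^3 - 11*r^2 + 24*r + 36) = (r + 3)/(r - 6)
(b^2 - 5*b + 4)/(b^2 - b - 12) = (b - 1)/(b + 3)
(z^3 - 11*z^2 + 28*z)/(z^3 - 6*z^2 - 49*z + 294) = z*(z - 4)/(z^2 + z - 42)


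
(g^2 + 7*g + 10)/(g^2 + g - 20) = (g + 2)/(g - 4)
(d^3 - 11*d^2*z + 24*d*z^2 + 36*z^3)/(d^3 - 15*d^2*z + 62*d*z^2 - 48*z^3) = (d^2 - 5*d*z - 6*z^2)/(d^2 - 9*d*z + 8*z^2)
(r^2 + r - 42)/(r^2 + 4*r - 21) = (r - 6)/(r - 3)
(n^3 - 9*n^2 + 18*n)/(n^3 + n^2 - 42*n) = (n - 3)/(n + 7)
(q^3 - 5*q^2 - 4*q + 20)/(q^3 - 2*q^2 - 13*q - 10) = (q - 2)/(q + 1)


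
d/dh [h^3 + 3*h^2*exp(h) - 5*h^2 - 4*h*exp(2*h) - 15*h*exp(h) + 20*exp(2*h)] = 3*h^2*exp(h) + 3*h^2 - 8*h*exp(2*h) - 9*h*exp(h) - 10*h + 36*exp(2*h) - 15*exp(h)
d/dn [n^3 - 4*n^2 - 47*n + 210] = 3*n^2 - 8*n - 47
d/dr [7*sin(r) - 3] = 7*cos(r)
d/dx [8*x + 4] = 8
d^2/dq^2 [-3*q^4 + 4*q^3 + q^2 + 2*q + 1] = -36*q^2 + 24*q + 2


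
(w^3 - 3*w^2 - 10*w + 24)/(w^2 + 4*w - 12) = (w^2 - w - 12)/(w + 6)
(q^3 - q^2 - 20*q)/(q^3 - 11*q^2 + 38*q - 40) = q*(q + 4)/(q^2 - 6*q + 8)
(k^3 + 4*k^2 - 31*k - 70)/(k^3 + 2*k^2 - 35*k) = (k + 2)/k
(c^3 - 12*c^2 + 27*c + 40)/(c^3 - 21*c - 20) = (c - 8)/(c + 4)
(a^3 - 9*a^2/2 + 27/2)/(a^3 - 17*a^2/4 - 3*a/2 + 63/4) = 2*(2*a + 3)/(4*a + 7)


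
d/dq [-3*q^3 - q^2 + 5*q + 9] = -9*q^2 - 2*q + 5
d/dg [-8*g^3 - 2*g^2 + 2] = 4*g*(-6*g - 1)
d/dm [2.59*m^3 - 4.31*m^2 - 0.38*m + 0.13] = 7.77*m^2 - 8.62*m - 0.38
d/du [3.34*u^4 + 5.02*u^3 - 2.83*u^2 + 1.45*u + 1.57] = 13.36*u^3 + 15.06*u^2 - 5.66*u + 1.45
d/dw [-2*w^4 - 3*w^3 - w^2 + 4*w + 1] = -8*w^3 - 9*w^2 - 2*w + 4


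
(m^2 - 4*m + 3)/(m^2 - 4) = (m^2 - 4*m + 3)/(m^2 - 4)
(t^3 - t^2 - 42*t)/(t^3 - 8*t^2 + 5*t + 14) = t*(t + 6)/(t^2 - t - 2)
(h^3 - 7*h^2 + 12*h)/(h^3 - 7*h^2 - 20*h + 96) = h*(h - 4)/(h^2 - 4*h - 32)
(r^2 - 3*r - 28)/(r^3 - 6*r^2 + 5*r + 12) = (r^2 - 3*r - 28)/(r^3 - 6*r^2 + 5*r + 12)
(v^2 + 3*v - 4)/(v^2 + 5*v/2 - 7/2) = 2*(v + 4)/(2*v + 7)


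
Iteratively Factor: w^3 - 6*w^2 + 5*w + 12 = (w - 3)*(w^2 - 3*w - 4) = (w - 4)*(w - 3)*(w + 1)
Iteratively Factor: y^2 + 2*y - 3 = (y + 3)*(y - 1)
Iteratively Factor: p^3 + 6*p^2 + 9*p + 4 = (p + 1)*(p^2 + 5*p + 4) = (p + 1)^2*(p + 4)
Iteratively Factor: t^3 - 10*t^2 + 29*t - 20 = (t - 1)*(t^2 - 9*t + 20) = (t - 4)*(t - 1)*(t - 5)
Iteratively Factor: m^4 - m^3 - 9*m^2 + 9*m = (m + 3)*(m^3 - 4*m^2 + 3*m) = m*(m + 3)*(m^2 - 4*m + 3) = m*(m - 1)*(m + 3)*(m - 3)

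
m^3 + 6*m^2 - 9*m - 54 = (m - 3)*(m + 3)*(m + 6)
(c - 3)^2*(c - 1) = c^3 - 7*c^2 + 15*c - 9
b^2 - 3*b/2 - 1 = (b - 2)*(b + 1/2)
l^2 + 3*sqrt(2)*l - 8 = (l - sqrt(2))*(l + 4*sqrt(2))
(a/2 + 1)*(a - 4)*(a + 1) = a^3/2 - a^2/2 - 5*a - 4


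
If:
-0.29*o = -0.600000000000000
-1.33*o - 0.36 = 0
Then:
No Solution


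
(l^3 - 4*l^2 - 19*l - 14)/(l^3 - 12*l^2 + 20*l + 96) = (l^2 - 6*l - 7)/(l^2 - 14*l + 48)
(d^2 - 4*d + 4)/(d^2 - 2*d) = (d - 2)/d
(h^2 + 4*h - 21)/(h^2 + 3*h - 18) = (h + 7)/(h + 6)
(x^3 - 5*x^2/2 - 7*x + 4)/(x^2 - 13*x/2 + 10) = (2*x^2 + 3*x - 2)/(2*x - 5)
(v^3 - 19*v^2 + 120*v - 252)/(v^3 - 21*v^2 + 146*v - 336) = (v - 6)/(v - 8)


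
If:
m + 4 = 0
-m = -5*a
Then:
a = -4/5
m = -4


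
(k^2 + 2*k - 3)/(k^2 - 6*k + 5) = (k + 3)/(k - 5)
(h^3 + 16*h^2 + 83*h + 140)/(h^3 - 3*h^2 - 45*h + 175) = (h^2 + 9*h + 20)/(h^2 - 10*h + 25)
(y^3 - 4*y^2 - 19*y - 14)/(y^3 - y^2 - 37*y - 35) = (y + 2)/(y + 5)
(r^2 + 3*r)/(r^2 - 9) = r/(r - 3)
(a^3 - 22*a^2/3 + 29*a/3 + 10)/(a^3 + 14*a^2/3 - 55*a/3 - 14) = (a - 5)/(a + 7)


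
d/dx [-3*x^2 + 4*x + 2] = 4 - 6*x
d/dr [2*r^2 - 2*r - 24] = 4*r - 2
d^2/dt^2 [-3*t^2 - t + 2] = -6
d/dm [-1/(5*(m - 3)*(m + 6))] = (2*m + 3)/(5*(m - 3)^2*(m + 6)^2)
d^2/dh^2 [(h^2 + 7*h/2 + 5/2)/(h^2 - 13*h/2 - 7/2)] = 16*(10*h^3 + 18*h^2 - 12*h + 47)/(8*h^6 - 156*h^5 + 930*h^4 - 1105*h^3 - 3255*h^2 - 1911*h - 343)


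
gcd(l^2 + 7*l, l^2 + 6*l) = l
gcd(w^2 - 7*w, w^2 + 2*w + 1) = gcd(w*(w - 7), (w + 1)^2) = 1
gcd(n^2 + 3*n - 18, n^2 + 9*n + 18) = n + 6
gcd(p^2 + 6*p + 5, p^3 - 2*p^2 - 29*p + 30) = p + 5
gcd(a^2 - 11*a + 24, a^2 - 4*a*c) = 1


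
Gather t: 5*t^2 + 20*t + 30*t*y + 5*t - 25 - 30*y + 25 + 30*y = 5*t^2 + t*(30*y + 25)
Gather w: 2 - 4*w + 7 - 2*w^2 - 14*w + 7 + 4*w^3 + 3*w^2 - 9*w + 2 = 4*w^3 + w^2 - 27*w + 18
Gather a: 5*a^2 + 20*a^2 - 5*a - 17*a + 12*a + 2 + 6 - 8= 25*a^2 - 10*a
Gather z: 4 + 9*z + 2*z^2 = 2*z^2 + 9*z + 4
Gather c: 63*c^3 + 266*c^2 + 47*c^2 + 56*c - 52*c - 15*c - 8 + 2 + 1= 63*c^3 + 313*c^2 - 11*c - 5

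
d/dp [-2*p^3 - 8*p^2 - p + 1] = -6*p^2 - 16*p - 1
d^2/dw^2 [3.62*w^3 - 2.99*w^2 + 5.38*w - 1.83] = 21.72*w - 5.98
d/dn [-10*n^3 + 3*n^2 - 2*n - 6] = -30*n^2 + 6*n - 2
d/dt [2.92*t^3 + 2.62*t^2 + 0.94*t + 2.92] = 8.76*t^2 + 5.24*t + 0.94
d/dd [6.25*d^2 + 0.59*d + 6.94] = 12.5*d + 0.59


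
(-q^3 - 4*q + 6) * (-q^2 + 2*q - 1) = q^5 - 2*q^4 + 5*q^3 - 14*q^2 + 16*q - 6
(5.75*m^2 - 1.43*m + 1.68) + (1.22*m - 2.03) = 5.75*m^2 - 0.21*m - 0.35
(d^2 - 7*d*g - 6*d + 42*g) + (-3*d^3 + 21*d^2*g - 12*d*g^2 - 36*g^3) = -3*d^3 + 21*d^2*g + d^2 - 12*d*g^2 - 7*d*g - 6*d - 36*g^3 + 42*g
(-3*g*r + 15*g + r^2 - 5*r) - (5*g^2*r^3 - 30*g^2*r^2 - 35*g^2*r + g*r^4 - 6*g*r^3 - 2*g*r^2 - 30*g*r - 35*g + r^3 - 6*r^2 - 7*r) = -5*g^2*r^3 + 30*g^2*r^2 + 35*g^2*r - g*r^4 + 6*g*r^3 + 2*g*r^2 + 27*g*r + 50*g - r^3 + 7*r^2 + 2*r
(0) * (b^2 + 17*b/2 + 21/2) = 0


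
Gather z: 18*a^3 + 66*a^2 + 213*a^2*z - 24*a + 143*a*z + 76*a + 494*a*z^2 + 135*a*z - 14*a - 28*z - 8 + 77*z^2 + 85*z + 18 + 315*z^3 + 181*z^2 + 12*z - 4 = 18*a^3 + 66*a^2 + 38*a + 315*z^3 + z^2*(494*a + 258) + z*(213*a^2 + 278*a + 69) + 6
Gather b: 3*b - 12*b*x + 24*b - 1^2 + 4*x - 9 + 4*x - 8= b*(27 - 12*x) + 8*x - 18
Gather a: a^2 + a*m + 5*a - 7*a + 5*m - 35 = a^2 + a*(m - 2) + 5*m - 35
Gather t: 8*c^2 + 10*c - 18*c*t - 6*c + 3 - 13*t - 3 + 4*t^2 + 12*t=8*c^2 + 4*c + 4*t^2 + t*(-18*c - 1)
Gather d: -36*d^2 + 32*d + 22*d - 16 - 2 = -36*d^2 + 54*d - 18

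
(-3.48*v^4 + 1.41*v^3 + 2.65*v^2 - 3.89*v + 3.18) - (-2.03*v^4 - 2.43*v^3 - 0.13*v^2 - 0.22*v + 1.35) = -1.45*v^4 + 3.84*v^3 + 2.78*v^2 - 3.67*v + 1.83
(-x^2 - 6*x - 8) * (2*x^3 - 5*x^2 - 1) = -2*x^5 - 7*x^4 + 14*x^3 + 41*x^2 + 6*x + 8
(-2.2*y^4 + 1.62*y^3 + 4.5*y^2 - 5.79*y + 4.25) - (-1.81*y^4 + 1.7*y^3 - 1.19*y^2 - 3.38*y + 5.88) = -0.39*y^4 - 0.0799999999999998*y^3 + 5.69*y^2 - 2.41*y - 1.63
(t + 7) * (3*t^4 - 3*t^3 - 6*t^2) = 3*t^5 + 18*t^4 - 27*t^3 - 42*t^2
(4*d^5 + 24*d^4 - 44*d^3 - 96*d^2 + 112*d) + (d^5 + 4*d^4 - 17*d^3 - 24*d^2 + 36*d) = 5*d^5 + 28*d^4 - 61*d^3 - 120*d^2 + 148*d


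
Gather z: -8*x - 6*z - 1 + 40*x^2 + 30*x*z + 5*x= 40*x^2 - 3*x + z*(30*x - 6) - 1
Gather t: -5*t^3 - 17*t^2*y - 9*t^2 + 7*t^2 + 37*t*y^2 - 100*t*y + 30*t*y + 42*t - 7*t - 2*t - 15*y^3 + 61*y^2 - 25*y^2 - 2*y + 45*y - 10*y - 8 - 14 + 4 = -5*t^3 + t^2*(-17*y - 2) + t*(37*y^2 - 70*y + 33) - 15*y^3 + 36*y^2 + 33*y - 18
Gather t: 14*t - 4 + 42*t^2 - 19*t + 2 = 42*t^2 - 5*t - 2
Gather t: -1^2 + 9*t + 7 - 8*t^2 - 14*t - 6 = -8*t^2 - 5*t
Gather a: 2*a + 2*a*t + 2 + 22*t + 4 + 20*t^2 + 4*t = a*(2*t + 2) + 20*t^2 + 26*t + 6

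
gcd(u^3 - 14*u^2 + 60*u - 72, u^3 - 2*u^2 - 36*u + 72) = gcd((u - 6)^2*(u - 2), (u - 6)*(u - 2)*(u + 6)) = u^2 - 8*u + 12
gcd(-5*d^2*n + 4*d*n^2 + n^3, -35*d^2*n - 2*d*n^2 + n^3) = 5*d*n + n^2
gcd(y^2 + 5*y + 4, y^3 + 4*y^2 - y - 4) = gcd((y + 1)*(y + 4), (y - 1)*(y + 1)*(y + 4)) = y^2 + 5*y + 4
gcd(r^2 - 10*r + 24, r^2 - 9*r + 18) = r - 6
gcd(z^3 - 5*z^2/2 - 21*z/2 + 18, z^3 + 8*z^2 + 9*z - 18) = z + 3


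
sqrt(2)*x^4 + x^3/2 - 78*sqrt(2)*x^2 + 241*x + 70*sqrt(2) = (x - 5*sqrt(2))*(x - 2*sqrt(2))*(x + 7*sqrt(2))*(sqrt(2)*x + 1/2)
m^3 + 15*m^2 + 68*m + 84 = (m + 2)*(m + 6)*(m + 7)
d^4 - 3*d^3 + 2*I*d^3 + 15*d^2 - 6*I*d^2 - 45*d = d*(d - 3)*(d - 3*I)*(d + 5*I)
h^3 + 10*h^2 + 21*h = h*(h + 3)*(h + 7)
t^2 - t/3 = t*(t - 1/3)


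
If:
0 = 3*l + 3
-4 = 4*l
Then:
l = -1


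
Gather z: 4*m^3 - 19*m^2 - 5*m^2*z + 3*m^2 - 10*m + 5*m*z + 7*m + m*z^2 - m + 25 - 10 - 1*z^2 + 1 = 4*m^3 - 16*m^2 - 4*m + z^2*(m - 1) + z*(-5*m^2 + 5*m) + 16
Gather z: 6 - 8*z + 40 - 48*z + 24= 70 - 56*z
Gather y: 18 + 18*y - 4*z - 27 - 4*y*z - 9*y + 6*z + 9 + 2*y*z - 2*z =y*(9 - 2*z)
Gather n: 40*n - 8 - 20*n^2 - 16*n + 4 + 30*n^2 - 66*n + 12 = 10*n^2 - 42*n + 8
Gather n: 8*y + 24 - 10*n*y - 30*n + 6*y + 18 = n*(-10*y - 30) + 14*y + 42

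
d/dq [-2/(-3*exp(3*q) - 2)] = -18*exp(3*q)/(3*exp(3*q) + 2)^2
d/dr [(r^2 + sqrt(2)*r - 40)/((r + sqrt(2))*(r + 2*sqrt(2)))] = 2*(sqrt(2)*r^2 + 44*r + 62*sqrt(2))/(r^4 + 6*sqrt(2)*r^3 + 26*r^2 + 24*sqrt(2)*r + 16)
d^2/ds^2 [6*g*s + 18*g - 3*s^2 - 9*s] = -6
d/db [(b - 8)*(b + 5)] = 2*b - 3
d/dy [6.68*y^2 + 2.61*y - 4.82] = 13.36*y + 2.61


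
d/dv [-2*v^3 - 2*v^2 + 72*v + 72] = -6*v^2 - 4*v + 72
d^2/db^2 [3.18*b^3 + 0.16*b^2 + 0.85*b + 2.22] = 19.08*b + 0.32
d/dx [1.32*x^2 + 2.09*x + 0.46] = 2.64*x + 2.09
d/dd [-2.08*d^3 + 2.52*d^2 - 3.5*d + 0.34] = -6.24*d^2 + 5.04*d - 3.5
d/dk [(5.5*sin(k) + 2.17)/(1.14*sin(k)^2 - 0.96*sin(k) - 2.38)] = (-4.9476*sin(k) + 3.135*cos(2*k) - 14.1418)*cos(k)/(-1.14*sin(k)^2 + 0.96*sin(k) + 2.38)^2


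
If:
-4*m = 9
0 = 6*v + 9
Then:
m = -9/4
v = -3/2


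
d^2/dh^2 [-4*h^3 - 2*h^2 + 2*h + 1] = -24*h - 4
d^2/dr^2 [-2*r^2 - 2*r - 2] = -4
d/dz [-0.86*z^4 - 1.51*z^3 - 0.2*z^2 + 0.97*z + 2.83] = -3.44*z^3 - 4.53*z^2 - 0.4*z + 0.97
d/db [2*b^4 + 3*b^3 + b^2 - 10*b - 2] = 8*b^3 + 9*b^2 + 2*b - 10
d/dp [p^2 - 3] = 2*p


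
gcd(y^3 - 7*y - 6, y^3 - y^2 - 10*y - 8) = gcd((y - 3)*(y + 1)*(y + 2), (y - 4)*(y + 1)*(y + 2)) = y^2 + 3*y + 2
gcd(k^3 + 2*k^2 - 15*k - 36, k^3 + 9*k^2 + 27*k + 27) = k^2 + 6*k + 9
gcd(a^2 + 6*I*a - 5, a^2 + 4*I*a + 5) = a + 5*I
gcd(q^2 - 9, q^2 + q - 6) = q + 3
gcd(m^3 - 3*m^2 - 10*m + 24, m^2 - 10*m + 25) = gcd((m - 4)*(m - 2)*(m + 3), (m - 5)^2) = 1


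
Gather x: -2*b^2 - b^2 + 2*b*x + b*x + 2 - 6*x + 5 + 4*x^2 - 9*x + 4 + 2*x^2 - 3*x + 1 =-3*b^2 + 6*x^2 + x*(3*b - 18) + 12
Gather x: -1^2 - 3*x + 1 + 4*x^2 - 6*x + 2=4*x^2 - 9*x + 2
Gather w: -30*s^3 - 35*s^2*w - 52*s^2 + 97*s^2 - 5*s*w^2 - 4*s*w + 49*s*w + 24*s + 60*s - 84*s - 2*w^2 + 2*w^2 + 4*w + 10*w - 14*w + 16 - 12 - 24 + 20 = -30*s^3 + 45*s^2 - 5*s*w^2 + w*(-35*s^2 + 45*s)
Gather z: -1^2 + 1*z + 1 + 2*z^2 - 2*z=2*z^2 - z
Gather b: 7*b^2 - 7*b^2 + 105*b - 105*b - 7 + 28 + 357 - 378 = 0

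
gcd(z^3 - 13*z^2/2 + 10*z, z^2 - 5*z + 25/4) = z - 5/2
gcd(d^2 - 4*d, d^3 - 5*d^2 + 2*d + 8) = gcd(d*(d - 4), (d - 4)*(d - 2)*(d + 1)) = d - 4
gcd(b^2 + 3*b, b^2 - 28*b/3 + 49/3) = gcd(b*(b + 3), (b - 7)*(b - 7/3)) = 1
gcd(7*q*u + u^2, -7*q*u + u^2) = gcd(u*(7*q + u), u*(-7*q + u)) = u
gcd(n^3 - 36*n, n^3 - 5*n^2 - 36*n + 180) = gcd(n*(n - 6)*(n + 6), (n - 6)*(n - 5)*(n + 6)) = n^2 - 36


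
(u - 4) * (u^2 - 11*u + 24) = u^3 - 15*u^2 + 68*u - 96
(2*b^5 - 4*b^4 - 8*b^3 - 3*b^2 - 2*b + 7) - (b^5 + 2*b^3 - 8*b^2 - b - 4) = b^5 - 4*b^4 - 10*b^3 + 5*b^2 - b + 11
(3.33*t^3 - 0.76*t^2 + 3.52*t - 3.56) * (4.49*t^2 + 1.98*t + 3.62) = 14.9517*t^5 + 3.181*t^4 + 26.3546*t^3 - 11.766*t^2 + 5.6936*t - 12.8872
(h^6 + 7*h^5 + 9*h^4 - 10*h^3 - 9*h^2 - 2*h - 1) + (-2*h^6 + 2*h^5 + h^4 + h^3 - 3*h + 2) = -h^6 + 9*h^5 + 10*h^4 - 9*h^3 - 9*h^2 - 5*h + 1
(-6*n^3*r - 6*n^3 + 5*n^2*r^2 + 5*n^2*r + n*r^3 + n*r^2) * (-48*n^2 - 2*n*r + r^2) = 288*n^5*r + 288*n^5 - 228*n^4*r^2 - 228*n^4*r - 64*n^3*r^3 - 64*n^3*r^2 + 3*n^2*r^4 + 3*n^2*r^3 + n*r^5 + n*r^4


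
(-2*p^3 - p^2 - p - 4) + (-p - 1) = -2*p^3 - p^2 - 2*p - 5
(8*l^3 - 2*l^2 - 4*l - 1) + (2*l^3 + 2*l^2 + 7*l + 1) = 10*l^3 + 3*l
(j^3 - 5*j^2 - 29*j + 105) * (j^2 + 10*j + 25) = j^5 + 5*j^4 - 54*j^3 - 310*j^2 + 325*j + 2625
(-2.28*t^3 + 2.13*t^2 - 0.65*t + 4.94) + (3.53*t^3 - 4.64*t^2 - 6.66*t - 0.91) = 1.25*t^3 - 2.51*t^2 - 7.31*t + 4.03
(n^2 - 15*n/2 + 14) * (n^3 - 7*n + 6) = n^5 - 15*n^4/2 + 7*n^3 + 117*n^2/2 - 143*n + 84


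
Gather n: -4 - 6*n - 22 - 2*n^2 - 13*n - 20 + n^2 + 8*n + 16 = -n^2 - 11*n - 30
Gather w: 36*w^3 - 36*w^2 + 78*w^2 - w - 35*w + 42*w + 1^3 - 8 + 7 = 36*w^3 + 42*w^2 + 6*w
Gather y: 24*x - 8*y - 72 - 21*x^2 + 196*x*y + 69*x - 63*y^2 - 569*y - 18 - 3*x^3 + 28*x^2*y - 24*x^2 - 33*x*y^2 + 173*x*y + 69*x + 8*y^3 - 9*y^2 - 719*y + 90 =-3*x^3 - 45*x^2 + 162*x + 8*y^3 + y^2*(-33*x - 72) + y*(28*x^2 + 369*x - 1296)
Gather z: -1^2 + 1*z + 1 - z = 0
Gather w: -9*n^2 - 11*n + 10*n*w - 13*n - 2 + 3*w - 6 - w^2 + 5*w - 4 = -9*n^2 - 24*n - w^2 + w*(10*n + 8) - 12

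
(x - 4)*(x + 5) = x^2 + x - 20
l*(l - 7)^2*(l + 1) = l^4 - 13*l^3 + 35*l^2 + 49*l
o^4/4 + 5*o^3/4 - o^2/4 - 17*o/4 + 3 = (o/4 + 1)*(o - 1)^2*(o + 3)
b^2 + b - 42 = (b - 6)*(b + 7)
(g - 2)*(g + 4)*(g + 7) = g^3 + 9*g^2 + 6*g - 56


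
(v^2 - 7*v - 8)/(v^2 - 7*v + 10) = (v^2 - 7*v - 8)/(v^2 - 7*v + 10)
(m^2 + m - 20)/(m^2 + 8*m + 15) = (m - 4)/(m + 3)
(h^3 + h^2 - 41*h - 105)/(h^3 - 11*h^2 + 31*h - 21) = (h^2 + 8*h + 15)/(h^2 - 4*h + 3)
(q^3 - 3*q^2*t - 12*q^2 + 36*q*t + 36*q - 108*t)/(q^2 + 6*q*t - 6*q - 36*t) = (q^2 - 3*q*t - 6*q + 18*t)/(q + 6*t)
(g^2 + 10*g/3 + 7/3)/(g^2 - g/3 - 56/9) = 3*(g + 1)/(3*g - 8)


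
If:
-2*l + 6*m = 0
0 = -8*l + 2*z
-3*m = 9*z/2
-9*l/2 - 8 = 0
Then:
No Solution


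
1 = 1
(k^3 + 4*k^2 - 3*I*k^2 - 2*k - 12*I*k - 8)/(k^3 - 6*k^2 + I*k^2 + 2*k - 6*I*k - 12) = (k^2 + 2*k*(2 - I) - 8*I)/(k^2 + 2*k*(-3 + I) - 12*I)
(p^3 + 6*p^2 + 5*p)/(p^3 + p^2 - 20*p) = (p + 1)/(p - 4)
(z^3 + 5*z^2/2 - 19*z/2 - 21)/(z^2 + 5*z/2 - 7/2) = (z^2 - z - 6)/(z - 1)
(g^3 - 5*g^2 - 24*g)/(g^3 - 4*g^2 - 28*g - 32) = g*(g + 3)/(g^2 + 4*g + 4)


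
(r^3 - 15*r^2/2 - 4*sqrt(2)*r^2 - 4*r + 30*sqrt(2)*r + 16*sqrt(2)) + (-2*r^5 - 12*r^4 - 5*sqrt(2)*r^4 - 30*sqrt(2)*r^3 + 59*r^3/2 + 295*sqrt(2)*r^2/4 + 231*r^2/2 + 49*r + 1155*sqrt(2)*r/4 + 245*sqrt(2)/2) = -2*r^5 - 12*r^4 - 5*sqrt(2)*r^4 - 30*sqrt(2)*r^3 + 61*r^3/2 + 279*sqrt(2)*r^2/4 + 108*r^2 + 45*r + 1275*sqrt(2)*r/4 + 277*sqrt(2)/2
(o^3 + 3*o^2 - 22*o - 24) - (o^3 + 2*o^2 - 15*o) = o^2 - 7*o - 24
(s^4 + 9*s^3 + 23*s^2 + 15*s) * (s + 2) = s^5 + 11*s^4 + 41*s^3 + 61*s^2 + 30*s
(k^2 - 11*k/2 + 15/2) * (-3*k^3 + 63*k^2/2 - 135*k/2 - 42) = -3*k^5 + 48*k^4 - 1053*k^3/4 + 1131*k^2/2 - 1101*k/4 - 315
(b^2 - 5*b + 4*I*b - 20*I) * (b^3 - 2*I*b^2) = b^5 - 5*b^4 + 2*I*b^4 + 8*b^3 - 10*I*b^3 - 40*b^2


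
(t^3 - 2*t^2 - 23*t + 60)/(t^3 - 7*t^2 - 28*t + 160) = (t - 3)/(t - 8)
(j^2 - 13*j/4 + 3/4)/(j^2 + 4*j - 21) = (j - 1/4)/(j + 7)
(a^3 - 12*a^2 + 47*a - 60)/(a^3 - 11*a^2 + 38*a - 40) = (a - 3)/(a - 2)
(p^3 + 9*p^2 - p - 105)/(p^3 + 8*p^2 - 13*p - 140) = (p - 3)/(p - 4)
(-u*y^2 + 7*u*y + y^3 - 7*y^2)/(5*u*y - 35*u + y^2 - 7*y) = y*(-u + y)/(5*u + y)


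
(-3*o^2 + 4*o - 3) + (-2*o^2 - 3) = -5*o^2 + 4*o - 6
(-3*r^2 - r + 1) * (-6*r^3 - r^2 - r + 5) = 18*r^5 + 9*r^4 - 2*r^3 - 15*r^2 - 6*r + 5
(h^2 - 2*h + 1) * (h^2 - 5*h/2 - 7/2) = h^4 - 9*h^3/2 + 5*h^2/2 + 9*h/2 - 7/2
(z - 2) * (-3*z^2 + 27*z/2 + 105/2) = -3*z^3 + 39*z^2/2 + 51*z/2 - 105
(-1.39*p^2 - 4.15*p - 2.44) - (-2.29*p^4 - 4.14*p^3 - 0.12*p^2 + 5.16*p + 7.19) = 2.29*p^4 + 4.14*p^3 - 1.27*p^2 - 9.31*p - 9.63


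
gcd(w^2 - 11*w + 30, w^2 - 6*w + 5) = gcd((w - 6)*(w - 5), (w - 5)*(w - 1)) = w - 5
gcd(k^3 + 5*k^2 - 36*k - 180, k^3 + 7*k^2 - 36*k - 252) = k^2 - 36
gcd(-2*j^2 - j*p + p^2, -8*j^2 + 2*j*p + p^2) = -2*j + p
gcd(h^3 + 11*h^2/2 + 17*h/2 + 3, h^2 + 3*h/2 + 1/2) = h + 1/2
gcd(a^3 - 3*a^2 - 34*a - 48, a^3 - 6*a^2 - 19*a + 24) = a^2 - 5*a - 24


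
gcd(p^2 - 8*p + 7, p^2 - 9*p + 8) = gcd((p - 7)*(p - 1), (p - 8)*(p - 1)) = p - 1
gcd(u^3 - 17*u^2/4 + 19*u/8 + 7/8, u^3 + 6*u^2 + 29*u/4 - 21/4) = 1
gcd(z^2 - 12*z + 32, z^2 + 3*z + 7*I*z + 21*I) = 1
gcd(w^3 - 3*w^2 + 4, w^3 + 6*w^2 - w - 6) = w + 1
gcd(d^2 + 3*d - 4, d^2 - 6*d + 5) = d - 1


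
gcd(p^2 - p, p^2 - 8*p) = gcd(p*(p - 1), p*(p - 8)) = p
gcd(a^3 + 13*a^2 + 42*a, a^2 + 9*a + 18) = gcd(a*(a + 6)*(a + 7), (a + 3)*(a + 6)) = a + 6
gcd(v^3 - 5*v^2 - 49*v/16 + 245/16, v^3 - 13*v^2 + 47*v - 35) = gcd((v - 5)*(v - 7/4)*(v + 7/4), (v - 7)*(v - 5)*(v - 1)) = v - 5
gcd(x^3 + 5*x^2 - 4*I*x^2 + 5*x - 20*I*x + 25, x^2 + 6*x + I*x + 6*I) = x + I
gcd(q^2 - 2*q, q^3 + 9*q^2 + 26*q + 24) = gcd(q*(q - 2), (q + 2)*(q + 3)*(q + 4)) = 1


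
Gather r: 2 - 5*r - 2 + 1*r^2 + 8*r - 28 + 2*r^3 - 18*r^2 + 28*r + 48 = 2*r^3 - 17*r^2 + 31*r + 20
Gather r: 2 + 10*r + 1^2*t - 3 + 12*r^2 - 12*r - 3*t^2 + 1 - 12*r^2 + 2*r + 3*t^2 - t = 0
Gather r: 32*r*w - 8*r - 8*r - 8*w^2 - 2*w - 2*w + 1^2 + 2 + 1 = r*(32*w - 16) - 8*w^2 - 4*w + 4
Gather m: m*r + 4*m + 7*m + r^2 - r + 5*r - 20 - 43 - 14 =m*(r + 11) + r^2 + 4*r - 77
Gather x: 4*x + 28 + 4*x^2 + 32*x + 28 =4*x^2 + 36*x + 56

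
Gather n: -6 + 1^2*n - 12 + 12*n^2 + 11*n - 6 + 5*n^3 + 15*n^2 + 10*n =5*n^3 + 27*n^2 + 22*n - 24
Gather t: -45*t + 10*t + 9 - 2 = 7 - 35*t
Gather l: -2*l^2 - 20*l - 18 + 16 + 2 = -2*l^2 - 20*l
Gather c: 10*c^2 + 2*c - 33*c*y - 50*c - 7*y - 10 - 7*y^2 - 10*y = 10*c^2 + c*(-33*y - 48) - 7*y^2 - 17*y - 10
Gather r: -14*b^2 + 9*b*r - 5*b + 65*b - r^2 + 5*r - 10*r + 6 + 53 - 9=-14*b^2 + 60*b - r^2 + r*(9*b - 5) + 50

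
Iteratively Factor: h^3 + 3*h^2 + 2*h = (h + 2)*(h^2 + h) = (h + 1)*(h + 2)*(h)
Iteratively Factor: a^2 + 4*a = (a)*(a + 4)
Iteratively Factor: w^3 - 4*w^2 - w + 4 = (w - 1)*(w^2 - 3*w - 4) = (w - 4)*(w - 1)*(w + 1)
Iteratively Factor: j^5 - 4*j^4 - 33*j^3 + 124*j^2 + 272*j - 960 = (j - 3)*(j^4 - j^3 - 36*j^2 + 16*j + 320) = (j - 3)*(j + 4)*(j^3 - 5*j^2 - 16*j + 80) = (j - 4)*(j - 3)*(j + 4)*(j^2 - j - 20) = (j - 4)*(j - 3)*(j + 4)^2*(j - 5)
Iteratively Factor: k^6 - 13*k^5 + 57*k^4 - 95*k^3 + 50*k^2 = (k)*(k^5 - 13*k^4 + 57*k^3 - 95*k^2 + 50*k) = k^2*(k^4 - 13*k^3 + 57*k^2 - 95*k + 50) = k^2*(k - 1)*(k^3 - 12*k^2 + 45*k - 50) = k^2*(k - 2)*(k - 1)*(k^2 - 10*k + 25) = k^2*(k - 5)*(k - 2)*(k - 1)*(k - 5)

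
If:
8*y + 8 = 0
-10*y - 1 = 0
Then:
No Solution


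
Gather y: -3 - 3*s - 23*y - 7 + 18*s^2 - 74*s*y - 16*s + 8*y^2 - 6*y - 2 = 18*s^2 - 19*s + 8*y^2 + y*(-74*s - 29) - 12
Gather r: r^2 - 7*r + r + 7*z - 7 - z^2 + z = r^2 - 6*r - z^2 + 8*z - 7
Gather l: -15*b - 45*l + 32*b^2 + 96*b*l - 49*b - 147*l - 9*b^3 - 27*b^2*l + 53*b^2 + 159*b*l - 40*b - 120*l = -9*b^3 + 85*b^2 - 104*b + l*(-27*b^2 + 255*b - 312)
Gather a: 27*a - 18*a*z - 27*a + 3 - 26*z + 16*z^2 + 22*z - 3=-18*a*z + 16*z^2 - 4*z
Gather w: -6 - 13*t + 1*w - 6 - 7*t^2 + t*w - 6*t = -7*t^2 - 19*t + w*(t + 1) - 12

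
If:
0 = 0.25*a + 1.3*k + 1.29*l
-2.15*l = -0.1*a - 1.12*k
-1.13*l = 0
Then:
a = 0.00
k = 0.00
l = 0.00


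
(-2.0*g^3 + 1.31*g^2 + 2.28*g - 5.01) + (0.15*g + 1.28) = -2.0*g^3 + 1.31*g^2 + 2.43*g - 3.73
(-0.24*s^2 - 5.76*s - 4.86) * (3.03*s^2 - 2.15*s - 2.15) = -0.7272*s^4 - 16.9368*s^3 - 1.8258*s^2 + 22.833*s + 10.449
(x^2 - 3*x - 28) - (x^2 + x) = -4*x - 28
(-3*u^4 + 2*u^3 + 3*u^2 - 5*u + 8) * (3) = -9*u^4 + 6*u^3 + 9*u^2 - 15*u + 24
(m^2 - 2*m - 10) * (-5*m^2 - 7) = -5*m^4 + 10*m^3 + 43*m^2 + 14*m + 70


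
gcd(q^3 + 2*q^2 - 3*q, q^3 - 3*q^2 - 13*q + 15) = q^2 + 2*q - 3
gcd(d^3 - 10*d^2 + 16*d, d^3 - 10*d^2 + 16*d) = d^3 - 10*d^2 + 16*d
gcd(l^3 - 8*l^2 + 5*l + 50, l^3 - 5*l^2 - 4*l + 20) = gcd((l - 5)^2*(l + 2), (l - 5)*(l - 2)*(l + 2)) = l^2 - 3*l - 10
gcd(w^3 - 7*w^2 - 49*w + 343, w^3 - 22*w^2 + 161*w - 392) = w^2 - 14*w + 49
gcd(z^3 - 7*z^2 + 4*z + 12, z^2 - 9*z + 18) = z - 6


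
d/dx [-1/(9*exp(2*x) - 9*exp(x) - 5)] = (18*exp(x) - 9)*exp(x)/(-9*exp(2*x) + 9*exp(x) + 5)^2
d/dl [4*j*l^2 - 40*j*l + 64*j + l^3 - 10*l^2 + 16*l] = 8*j*l - 40*j + 3*l^2 - 20*l + 16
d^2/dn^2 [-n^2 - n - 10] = -2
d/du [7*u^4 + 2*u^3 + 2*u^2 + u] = 28*u^3 + 6*u^2 + 4*u + 1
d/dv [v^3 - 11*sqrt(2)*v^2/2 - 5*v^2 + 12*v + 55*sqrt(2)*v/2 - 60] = 3*v^2 - 11*sqrt(2)*v - 10*v + 12 + 55*sqrt(2)/2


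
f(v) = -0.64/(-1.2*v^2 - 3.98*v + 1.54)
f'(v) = -0.64*(2.4*v + 3.98)/(-1.2*v^2 - 3.98*v + 1.54)^2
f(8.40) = 0.01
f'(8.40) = -0.00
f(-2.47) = -0.16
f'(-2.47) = 0.08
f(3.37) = 0.03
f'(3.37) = -0.01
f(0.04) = -0.46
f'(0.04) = -1.37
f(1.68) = 0.08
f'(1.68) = -0.07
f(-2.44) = -0.16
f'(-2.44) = 0.07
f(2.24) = 0.05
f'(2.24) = -0.03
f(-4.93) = 0.08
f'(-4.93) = 0.08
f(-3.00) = -0.24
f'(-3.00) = 0.29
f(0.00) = -0.42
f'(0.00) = -1.07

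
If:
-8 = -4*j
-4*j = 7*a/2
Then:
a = -16/7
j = 2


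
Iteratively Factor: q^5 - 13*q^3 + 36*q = (q)*(q^4 - 13*q^2 + 36) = q*(q + 2)*(q^3 - 2*q^2 - 9*q + 18) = q*(q - 2)*(q + 2)*(q^2 - 9) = q*(q - 2)*(q + 2)*(q + 3)*(q - 3)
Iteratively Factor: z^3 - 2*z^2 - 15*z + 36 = (z - 3)*(z^2 + z - 12) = (z - 3)^2*(z + 4)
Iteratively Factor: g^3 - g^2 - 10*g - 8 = (g - 4)*(g^2 + 3*g + 2) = (g - 4)*(g + 1)*(g + 2)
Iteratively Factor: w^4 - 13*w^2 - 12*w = (w - 4)*(w^3 + 4*w^2 + 3*w) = w*(w - 4)*(w^2 + 4*w + 3) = w*(w - 4)*(w + 3)*(w + 1)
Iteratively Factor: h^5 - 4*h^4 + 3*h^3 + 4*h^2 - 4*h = (h - 1)*(h^4 - 3*h^3 + 4*h) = (h - 2)*(h - 1)*(h^3 - h^2 - 2*h) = (h - 2)^2*(h - 1)*(h^2 + h) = (h - 2)^2*(h - 1)*(h + 1)*(h)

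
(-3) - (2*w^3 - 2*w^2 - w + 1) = -2*w^3 + 2*w^2 + w - 4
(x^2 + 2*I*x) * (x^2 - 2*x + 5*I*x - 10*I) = x^4 - 2*x^3 + 7*I*x^3 - 10*x^2 - 14*I*x^2 + 20*x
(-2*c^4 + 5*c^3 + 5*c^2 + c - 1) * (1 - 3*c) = 6*c^5 - 17*c^4 - 10*c^3 + 2*c^2 + 4*c - 1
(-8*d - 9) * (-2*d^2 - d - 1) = 16*d^3 + 26*d^2 + 17*d + 9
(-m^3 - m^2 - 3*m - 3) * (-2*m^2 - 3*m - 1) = 2*m^5 + 5*m^4 + 10*m^3 + 16*m^2 + 12*m + 3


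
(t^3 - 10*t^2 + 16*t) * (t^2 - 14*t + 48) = t^5 - 24*t^4 + 204*t^3 - 704*t^2 + 768*t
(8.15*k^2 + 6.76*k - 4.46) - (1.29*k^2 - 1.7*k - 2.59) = 6.86*k^2 + 8.46*k - 1.87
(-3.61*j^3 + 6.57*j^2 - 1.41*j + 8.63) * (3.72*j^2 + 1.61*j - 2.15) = -13.4292*j^5 + 18.6283*j^4 + 13.094*j^3 + 15.708*j^2 + 16.9258*j - 18.5545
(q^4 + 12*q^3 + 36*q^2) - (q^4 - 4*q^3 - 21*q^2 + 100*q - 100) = 16*q^3 + 57*q^2 - 100*q + 100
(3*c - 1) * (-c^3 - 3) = -3*c^4 + c^3 - 9*c + 3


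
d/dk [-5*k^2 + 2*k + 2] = 2 - 10*k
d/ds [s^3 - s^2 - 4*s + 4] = 3*s^2 - 2*s - 4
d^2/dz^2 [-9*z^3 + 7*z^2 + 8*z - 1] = 14 - 54*z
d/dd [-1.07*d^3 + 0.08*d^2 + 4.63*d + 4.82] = -3.21*d^2 + 0.16*d + 4.63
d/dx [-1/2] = 0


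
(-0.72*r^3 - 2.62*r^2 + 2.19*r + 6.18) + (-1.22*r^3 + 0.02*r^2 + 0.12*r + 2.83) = -1.94*r^3 - 2.6*r^2 + 2.31*r + 9.01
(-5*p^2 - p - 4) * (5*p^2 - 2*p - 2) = -25*p^4 + 5*p^3 - 8*p^2 + 10*p + 8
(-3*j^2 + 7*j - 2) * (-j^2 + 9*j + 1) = 3*j^4 - 34*j^3 + 62*j^2 - 11*j - 2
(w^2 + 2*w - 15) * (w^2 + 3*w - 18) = w^4 + 5*w^3 - 27*w^2 - 81*w + 270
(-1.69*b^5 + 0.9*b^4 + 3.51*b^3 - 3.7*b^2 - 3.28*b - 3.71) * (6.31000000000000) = -10.6639*b^5 + 5.679*b^4 + 22.1481*b^3 - 23.347*b^2 - 20.6968*b - 23.4101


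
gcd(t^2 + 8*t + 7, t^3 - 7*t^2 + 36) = 1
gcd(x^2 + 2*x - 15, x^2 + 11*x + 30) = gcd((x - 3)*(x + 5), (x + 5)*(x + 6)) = x + 5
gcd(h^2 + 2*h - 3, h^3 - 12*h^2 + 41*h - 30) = h - 1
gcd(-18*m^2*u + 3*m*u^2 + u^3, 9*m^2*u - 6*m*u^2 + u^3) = -3*m*u + u^2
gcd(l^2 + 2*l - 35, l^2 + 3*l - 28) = l + 7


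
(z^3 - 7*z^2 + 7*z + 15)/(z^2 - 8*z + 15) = z + 1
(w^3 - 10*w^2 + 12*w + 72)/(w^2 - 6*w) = w - 4 - 12/w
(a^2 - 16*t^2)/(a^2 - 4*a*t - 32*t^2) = (-a + 4*t)/(-a + 8*t)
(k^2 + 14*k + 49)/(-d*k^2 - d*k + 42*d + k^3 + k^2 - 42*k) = (-k - 7)/(d*k - 6*d - k^2 + 6*k)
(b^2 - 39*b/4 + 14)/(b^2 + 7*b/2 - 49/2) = (4*b^2 - 39*b + 56)/(2*(2*b^2 + 7*b - 49))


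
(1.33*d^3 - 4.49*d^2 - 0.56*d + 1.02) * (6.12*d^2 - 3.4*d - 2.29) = 8.1396*d^5 - 32.0008*d^4 + 8.7931*d^3 + 18.4285*d^2 - 2.1856*d - 2.3358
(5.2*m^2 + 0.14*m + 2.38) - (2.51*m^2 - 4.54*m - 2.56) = 2.69*m^2 + 4.68*m + 4.94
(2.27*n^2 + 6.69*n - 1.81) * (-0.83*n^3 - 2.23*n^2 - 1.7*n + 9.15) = -1.8841*n^5 - 10.6148*n^4 - 17.2754*n^3 + 13.4338*n^2 + 64.2905*n - 16.5615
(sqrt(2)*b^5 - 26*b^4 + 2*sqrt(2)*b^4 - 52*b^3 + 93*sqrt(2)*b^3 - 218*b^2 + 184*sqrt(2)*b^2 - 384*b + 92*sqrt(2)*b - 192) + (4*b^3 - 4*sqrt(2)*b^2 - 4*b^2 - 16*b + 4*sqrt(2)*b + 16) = sqrt(2)*b^5 - 26*b^4 + 2*sqrt(2)*b^4 - 48*b^3 + 93*sqrt(2)*b^3 - 222*b^2 + 180*sqrt(2)*b^2 - 400*b + 96*sqrt(2)*b - 176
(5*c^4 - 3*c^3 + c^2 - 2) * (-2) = -10*c^4 + 6*c^3 - 2*c^2 + 4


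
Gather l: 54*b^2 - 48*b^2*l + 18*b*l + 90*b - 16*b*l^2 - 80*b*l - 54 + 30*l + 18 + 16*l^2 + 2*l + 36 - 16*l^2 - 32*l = 54*b^2 - 16*b*l^2 + 90*b + l*(-48*b^2 - 62*b)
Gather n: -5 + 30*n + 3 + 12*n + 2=42*n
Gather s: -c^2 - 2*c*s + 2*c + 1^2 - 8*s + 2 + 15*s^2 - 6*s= -c^2 + 2*c + 15*s^2 + s*(-2*c - 14) + 3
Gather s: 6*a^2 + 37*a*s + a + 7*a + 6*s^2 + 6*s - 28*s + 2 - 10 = 6*a^2 + 8*a + 6*s^2 + s*(37*a - 22) - 8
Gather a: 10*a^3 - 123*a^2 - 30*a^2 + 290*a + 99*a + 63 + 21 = 10*a^3 - 153*a^2 + 389*a + 84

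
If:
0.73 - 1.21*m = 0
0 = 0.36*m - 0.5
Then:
No Solution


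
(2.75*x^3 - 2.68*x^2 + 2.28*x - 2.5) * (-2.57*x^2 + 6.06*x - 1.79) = -7.0675*x^5 + 23.5526*x^4 - 27.0229*x^3 + 25.039*x^2 - 19.2312*x + 4.475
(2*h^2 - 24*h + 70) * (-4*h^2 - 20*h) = -8*h^4 + 56*h^3 + 200*h^2 - 1400*h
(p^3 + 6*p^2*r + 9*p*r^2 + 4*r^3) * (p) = p^4 + 6*p^3*r + 9*p^2*r^2 + 4*p*r^3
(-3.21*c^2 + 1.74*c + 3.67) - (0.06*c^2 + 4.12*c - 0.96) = -3.27*c^2 - 2.38*c + 4.63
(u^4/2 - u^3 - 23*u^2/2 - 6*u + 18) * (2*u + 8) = u^5 + 2*u^4 - 31*u^3 - 104*u^2 - 12*u + 144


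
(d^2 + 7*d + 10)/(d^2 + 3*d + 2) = (d + 5)/(d + 1)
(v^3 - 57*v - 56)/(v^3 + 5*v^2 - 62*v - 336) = (v + 1)/(v + 6)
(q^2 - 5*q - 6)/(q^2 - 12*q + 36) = (q + 1)/(q - 6)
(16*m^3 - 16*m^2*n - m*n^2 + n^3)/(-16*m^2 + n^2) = -m + n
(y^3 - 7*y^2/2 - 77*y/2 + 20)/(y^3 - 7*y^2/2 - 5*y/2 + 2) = (y^2 - 3*y - 40)/(y^2 - 3*y - 4)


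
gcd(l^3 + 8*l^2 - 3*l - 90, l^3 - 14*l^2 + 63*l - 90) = l - 3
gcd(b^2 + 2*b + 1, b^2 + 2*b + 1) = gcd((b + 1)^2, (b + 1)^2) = b^2 + 2*b + 1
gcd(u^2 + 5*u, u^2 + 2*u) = u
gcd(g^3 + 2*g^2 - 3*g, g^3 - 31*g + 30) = g - 1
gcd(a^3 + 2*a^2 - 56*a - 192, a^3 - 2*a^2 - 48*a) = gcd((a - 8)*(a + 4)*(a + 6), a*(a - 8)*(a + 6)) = a^2 - 2*a - 48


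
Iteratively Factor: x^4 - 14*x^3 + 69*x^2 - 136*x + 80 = (x - 1)*(x^3 - 13*x^2 + 56*x - 80) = (x - 4)*(x - 1)*(x^2 - 9*x + 20) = (x - 5)*(x - 4)*(x - 1)*(x - 4)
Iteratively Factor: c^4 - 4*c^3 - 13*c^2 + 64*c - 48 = (c - 4)*(c^3 - 13*c + 12) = (c - 4)*(c - 3)*(c^2 + 3*c - 4) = (c - 4)*(c - 3)*(c - 1)*(c + 4)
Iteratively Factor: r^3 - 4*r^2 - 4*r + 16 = (r - 4)*(r^2 - 4) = (r - 4)*(r + 2)*(r - 2)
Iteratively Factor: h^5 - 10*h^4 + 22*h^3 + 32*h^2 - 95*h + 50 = (h - 1)*(h^4 - 9*h^3 + 13*h^2 + 45*h - 50) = (h - 1)*(h + 2)*(h^3 - 11*h^2 + 35*h - 25) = (h - 5)*(h - 1)*(h + 2)*(h^2 - 6*h + 5) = (h - 5)*(h - 1)^2*(h + 2)*(h - 5)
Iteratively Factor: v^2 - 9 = (v - 3)*(v + 3)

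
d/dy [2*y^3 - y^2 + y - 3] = 6*y^2 - 2*y + 1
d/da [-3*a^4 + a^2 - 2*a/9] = -12*a^3 + 2*a - 2/9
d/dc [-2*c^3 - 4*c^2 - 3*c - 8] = -6*c^2 - 8*c - 3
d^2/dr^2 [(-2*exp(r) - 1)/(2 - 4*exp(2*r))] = (4*exp(4*r) + 8*exp(3*r) + 12*exp(2*r) + 4*exp(r) + 1)*exp(r)/(8*exp(6*r) - 12*exp(4*r) + 6*exp(2*r) - 1)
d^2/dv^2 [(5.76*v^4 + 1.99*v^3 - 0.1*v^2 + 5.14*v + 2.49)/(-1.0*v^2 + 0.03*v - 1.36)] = (-11.52*v^6 + 1.0368*v^5 - 47.0327040000001*v^4 - 1.104654*v^3 - 143.1132*v^2 + 20.306376*v + 6.718814)/(1.0*v^6 - 0.09*v^5 + 4.0827*v^4 - 0.244827*v^3 + 5.552472*v^2 - 0.166464*v + 2.515456)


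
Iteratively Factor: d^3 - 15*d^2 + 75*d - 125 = (d - 5)*(d^2 - 10*d + 25) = (d - 5)^2*(d - 5)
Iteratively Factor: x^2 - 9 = (x - 3)*(x + 3)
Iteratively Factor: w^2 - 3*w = (w - 3)*(w)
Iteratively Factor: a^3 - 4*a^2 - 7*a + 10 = (a - 5)*(a^2 + a - 2) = (a - 5)*(a + 2)*(a - 1)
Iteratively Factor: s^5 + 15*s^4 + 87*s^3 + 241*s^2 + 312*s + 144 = (s + 1)*(s^4 + 14*s^3 + 73*s^2 + 168*s + 144) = (s + 1)*(s + 4)*(s^3 + 10*s^2 + 33*s + 36) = (s + 1)*(s + 4)^2*(s^2 + 6*s + 9) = (s + 1)*(s + 3)*(s + 4)^2*(s + 3)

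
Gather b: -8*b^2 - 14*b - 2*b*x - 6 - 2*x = -8*b^2 + b*(-2*x - 14) - 2*x - 6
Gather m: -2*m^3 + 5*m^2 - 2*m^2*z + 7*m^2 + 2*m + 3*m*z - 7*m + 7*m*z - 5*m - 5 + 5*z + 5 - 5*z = -2*m^3 + m^2*(12 - 2*z) + m*(10*z - 10)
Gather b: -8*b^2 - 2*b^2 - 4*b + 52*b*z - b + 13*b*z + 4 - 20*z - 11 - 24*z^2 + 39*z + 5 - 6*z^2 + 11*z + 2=-10*b^2 + b*(65*z - 5) - 30*z^2 + 30*z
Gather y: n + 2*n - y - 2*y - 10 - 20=3*n - 3*y - 30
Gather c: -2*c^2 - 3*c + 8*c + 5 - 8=-2*c^2 + 5*c - 3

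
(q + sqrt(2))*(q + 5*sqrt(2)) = q^2 + 6*sqrt(2)*q + 10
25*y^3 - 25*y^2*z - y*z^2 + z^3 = (-5*y + z)*(-y + z)*(5*y + z)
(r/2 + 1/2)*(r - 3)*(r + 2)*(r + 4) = r^4/2 + 2*r^3 - 7*r^2/2 - 17*r - 12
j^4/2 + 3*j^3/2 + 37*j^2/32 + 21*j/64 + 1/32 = (j/2 + 1/4)*(j + 1/4)^2*(j + 2)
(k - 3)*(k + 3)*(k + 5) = k^3 + 5*k^2 - 9*k - 45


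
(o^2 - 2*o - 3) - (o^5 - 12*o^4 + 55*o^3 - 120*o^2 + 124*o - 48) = -o^5 + 12*o^4 - 55*o^3 + 121*o^2 - 126*o + 45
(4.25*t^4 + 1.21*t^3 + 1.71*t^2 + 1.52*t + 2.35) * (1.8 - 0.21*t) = -0.8925*t^5 + 7.3959*t^4 + 1.8189*t^3 + 2.7588*t^2 + 2.2425*t + 4.23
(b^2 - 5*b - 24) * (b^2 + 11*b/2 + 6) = b^4 + b^3/2 - 91*b^2/2 - 162*b - 144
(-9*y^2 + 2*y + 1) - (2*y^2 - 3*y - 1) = -11*y^2 + 5*y + 2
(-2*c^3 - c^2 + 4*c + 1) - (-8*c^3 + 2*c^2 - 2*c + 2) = 6*c^3 - 3*c^2 + 6*c - 1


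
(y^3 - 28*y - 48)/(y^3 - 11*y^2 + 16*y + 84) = (y + 4)/(y - 7)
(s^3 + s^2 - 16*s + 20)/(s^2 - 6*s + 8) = (s^2 + 3*s - 10)/(s - 4)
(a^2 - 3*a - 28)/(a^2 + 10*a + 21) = (a^2 - 3*a - 28)/(a^2 + 10*a + 21)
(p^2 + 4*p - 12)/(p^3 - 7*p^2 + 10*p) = (p + 6)/(p*(p - 5))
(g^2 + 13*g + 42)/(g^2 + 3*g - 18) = (g + 7)/(g - 3)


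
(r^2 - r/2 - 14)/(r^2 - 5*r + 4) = (r + 7/2)/(r - 1)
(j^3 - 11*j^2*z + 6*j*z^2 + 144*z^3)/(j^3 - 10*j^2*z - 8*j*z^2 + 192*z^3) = (j + 3*z)/(j + 4*z)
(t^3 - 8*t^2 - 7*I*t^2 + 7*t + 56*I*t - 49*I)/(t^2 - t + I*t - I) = (t^2 - 7*t*(1 + I) + 49*I)/(t + I)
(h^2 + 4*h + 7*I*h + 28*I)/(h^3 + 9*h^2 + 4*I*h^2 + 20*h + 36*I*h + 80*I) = (h + 7*I)/(h^2 + h*(5 + 4*I) + 20*I)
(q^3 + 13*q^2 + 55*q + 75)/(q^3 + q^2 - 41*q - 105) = (q + 5)/(q - 7)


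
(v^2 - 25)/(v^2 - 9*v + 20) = (v + 5)/(v - 4)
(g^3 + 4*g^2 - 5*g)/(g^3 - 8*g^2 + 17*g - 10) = g*(g + 5)/(g^2 - 7*g + 10)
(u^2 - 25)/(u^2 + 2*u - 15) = (u - 5)/(u - 3)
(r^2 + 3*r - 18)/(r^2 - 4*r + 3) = (r + 6)/(r - 1)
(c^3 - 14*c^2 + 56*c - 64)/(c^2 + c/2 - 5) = 2*(c^2 - 12*c + 32)/(2*c + 5)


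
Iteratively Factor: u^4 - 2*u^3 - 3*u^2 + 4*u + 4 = (u + 1)*(u^3 - 3*u^2 + 4) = (u + 1)^2*(u^2 - 4*u + 4) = (u - 2)*(u + 1)^2*(u - 2)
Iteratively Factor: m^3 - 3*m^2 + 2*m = (m)*(m^2 - 3*m + 2) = m*(m - 2)*(m - 1)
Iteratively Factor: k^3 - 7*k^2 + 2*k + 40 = (k - 4)*(k^2 - 3*k - 10) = (k - 5)*(k - 4)*(k + 2)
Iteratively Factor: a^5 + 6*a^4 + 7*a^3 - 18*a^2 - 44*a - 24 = (a + 1)*(a^4 + 5*a^3 + 2*a^2 - 20*a - 24) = (a + 1)*(a + 2)*(a^3 + 3*a^2 - 4*a - 12) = (a - 2)*(a + 1)*(a + 2)*(a^2 + 5*a + 6) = (a - 2)*(a + 1)*(a + 2)*(a + 3)*(a + 2)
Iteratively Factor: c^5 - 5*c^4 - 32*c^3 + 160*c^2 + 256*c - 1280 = (c - 4)*(c^4 - c^3 - 36*c^2 + 16*c + 320) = (c - 4)*(c + 4)*(c^3 - 5*c^2 - 16*c + 80) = (c - 4)^2*(c + 4)*(c^2 - c - 20) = (c - 4)^2*(c + 4)^2*(c - 5)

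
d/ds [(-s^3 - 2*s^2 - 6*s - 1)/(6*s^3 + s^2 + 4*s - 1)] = (11*s^4 + 64*s^3 + 19*s^2 + 6*s + 10)/(36*s^6 + 12*s^5 + 49*s^4 - 4*s^3 + 14*s^2 - 8*s + 1)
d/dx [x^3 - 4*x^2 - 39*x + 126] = 3*x^2 - 8*x - 39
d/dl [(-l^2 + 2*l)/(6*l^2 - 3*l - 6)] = (-3*l^2 + 4*l - 4)/(3*(4*l^4 - 4*l^3 - 7*l^2 + 4*l + 4))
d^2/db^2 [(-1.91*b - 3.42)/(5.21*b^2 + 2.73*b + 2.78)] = (-(1.91*b + 3.42)*(10.42*b + 2.73)*(20.84*b + 5.46) + (59.7066*b + 46.065)*(5.21*b^2 + 2.73*b + 2.78))/(5.21*b^2 + 2.73*b + 2.78)^3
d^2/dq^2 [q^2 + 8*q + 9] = 2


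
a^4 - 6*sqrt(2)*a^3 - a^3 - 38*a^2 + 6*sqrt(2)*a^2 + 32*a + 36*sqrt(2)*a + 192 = (a - 3)*(a + 2)*(a - 8*sqrt(2))*(a + 2*sqrt(2))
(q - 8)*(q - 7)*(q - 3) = q^3 - 18*q^2 + 101*q - 168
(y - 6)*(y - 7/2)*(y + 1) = y^3 - 17*y^2/2 + 23*y/2 + 21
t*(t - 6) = t^2 - 6*t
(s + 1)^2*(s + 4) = s^3 + 6*s^2 + 9*s + 4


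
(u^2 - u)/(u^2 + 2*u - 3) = u/(u + 3)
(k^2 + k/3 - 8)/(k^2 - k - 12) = (k - 8/3)/(k - 4)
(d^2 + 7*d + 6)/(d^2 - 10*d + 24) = (d^2 + 7*d + 6)/(d^2 - 10*d + 24)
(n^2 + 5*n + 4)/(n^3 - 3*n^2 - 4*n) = (n + 4)/(n*(n - 4))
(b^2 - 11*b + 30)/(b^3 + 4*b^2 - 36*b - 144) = (b - 5)/(b^2 + 10*b + 24)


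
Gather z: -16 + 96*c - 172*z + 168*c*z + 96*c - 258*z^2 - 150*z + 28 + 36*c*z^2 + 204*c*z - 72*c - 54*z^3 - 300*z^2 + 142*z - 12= 120*c - 54*z^3 + z^2*(36*c - 558) + z*(372*c - 180)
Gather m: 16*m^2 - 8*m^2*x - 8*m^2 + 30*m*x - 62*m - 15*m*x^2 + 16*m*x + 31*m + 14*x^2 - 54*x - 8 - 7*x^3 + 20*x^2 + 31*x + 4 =m^2*(8 - 8*x) + m*(-15*x^2 + 46*x - 31) - 7*x^3 + 34*x^2 - 23*x - 4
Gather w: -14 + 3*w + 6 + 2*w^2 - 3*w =2*w^2 - 8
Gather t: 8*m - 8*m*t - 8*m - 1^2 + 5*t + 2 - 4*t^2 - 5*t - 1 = -8*m*t - 4*t^2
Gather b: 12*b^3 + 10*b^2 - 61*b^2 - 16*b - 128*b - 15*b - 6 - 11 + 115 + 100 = 12*b^3 - 51*b^2 - 159*b + 198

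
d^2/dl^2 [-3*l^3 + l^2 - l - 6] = 2 - 18*l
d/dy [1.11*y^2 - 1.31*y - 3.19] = 2.22*y - 1.31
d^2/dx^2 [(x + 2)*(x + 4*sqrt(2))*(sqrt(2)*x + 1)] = 6*sqrt(2)*x + 4*sqrt(2) + 18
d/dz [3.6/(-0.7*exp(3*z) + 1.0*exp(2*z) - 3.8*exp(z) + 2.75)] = (7.56*exp(2*z) - 7.2*exp(z) + 13.68)*exp(z)/(0.7*exp(3*z) - 1.0*exp(2*z) + 3.8*exp(z) - 2.75)^2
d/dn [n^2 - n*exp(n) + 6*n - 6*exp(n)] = -n*exp(n) + 2*n - 7*exp(n) + 6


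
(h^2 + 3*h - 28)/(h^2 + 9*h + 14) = (h - 4)/(h + 2)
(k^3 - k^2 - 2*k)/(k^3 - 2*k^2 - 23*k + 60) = k*(k^2 - k - 2)/(k^3 - 2*k^2 - 23*k + 60)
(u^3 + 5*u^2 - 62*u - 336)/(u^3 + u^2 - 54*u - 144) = (u + 7)/(u + 3)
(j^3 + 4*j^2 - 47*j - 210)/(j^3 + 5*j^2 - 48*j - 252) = (j + 5)/(j + 6)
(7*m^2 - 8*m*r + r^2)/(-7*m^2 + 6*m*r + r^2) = (-7*m + r)/(7*m + r)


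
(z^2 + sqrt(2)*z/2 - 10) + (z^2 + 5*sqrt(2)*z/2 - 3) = 2*z^2 + 3*sqrt(2)*z - 13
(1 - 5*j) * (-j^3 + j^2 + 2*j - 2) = 5*j^4 - 6*j^3 - 9*j^2 + 12*j - 2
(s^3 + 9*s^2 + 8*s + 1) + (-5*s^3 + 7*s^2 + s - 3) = -4*s^3 + 16*s^2 + 9*s - 2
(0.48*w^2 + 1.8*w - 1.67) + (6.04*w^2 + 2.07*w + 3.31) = 6.52*w^2 + 3.87*w + 1.64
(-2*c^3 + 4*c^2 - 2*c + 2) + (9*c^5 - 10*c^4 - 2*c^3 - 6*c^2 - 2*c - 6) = 9*c^5 - 10*c^4 - 4*c^3 - 2*c^2 - 4*c - 4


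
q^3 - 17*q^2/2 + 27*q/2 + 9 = (q - 6)*(q - 3)*(q + 1/2)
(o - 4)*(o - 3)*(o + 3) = o^3 - 4*o^2 - 9*o + 36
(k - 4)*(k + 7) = k^2 + 3*k - 28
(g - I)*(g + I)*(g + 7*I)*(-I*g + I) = -I*g^4 + 7*g^3 + I*g^3 - 7*g^2 - I*g^2 + 7*g + I*g - 7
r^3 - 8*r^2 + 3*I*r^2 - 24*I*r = r*(r - 8)*(r + 3*I)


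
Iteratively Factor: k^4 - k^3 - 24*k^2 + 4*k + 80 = (k - 2)*(k^3 + k^2 - 22*k - 40) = (k - 5)*(k - 2)*(k^2 + 6*k + 8) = (k - 5)*(k - 2)*(k + 4)*(k + 2)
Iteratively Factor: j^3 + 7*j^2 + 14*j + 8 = (j + 2)*(j^2 + 5*j + 4) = (j + 1)*(j + 2)*(j + 4)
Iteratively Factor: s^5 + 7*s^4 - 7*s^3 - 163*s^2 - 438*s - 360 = (s + 3)*(s^4 + 4*s^3 - 19*s^2 - 106*s - 120) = (s + 2)*(s + 3)*(s^3 + 2*s^2 - 23*s - 60) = (s - 5)*(s + 2)*(s + 3)*(s^2 + 7*s + 12) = (s - 5)*(s + 2)*(s + 3)*(s + 4)*(s + 3)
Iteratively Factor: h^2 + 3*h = (h + 3)*(h)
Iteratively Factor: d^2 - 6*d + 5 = (d - 5)*(d - 1)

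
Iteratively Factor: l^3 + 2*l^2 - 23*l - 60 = (l + 4)*(l^2 - 2*l - 15) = (l - 5)*(l + 4)*(l + 3)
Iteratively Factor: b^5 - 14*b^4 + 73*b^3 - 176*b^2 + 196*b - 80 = (b - 1)*(b^4 - 13*b^3 + 60*b^2 - 116*b + 80) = (b - 4)*(b - 1)*(b^3 - 9*b^2 + 24*b - 20) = (b - 4)*(b - 2)*(b - 1)*(b^2 - 7*b + 10) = (b - 5)*(b - 4)*(b - 2)*(b - 1)*(b - 2)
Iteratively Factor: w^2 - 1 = (w - 1)*(w + 1)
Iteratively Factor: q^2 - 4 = (q + 2)*(q - 2)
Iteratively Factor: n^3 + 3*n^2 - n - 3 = (n + 1)*(n^2 + 2*n - 3) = (n + 1)*(n + 3)*(n - 1)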